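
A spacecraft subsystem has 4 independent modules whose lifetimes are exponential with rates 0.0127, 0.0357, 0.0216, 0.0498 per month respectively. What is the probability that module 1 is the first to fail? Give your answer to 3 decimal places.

The time to first failure is exponential with rate Σλ = 0.0127 + 0.0357 + 0.0216 + 0.0498 = 0.1198.
P(module 1 first) = λ_1/Σλ = 0.0127/0.1198 ≈ 0.106.

0.106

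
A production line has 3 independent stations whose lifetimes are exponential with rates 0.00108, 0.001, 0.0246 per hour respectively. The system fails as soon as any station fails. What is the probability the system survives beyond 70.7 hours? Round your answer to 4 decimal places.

The time to first failure is exponential with rate Σλ = 0.00108 + 0.001 + 0.0246 = 0.02668.
P(min > 70.7) = e^(−0.02668·70.7) = e^(−1.8863) ≈ 0.1516.

0.1516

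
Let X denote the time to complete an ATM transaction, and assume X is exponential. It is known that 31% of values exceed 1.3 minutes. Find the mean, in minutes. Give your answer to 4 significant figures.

1.110

e^(−λ·1.3) = 0.31 ⇒ λ = −ln(0.31)/1.3 = 0.90091.
Mean = 1/λ = 1.10999 minutes.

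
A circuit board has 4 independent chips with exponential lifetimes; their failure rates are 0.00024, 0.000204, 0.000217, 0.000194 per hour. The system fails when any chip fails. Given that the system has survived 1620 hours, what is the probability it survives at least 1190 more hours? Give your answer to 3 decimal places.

0.362

Time to first failure ~ Exp(Σλ) with Σλ = 0.000855.
By memorylessness, P(T > 1620+1190 | T > 1620) = P(T > 1190) = e^(−0.000855·1190) ≈ 0.362.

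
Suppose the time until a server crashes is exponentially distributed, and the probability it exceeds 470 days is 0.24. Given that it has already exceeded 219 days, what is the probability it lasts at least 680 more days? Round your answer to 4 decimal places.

From e^(−λ·470) = 0.24, λ = −ln(0.24)/470 = 0.00303642.
Memoryless: P(X > 219+680 | X > 219) = P(X > 680) = e^(−0.00303642·680) ≈ 0.1268.

0.1268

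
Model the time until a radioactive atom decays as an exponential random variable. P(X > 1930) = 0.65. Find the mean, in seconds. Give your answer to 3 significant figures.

e^(−λ·1930) = 0.65 ⇒ λ = −ln(0.65)/1930 = 0.000223204.
Mean = 1/λ = 4480.21 seconds.

4480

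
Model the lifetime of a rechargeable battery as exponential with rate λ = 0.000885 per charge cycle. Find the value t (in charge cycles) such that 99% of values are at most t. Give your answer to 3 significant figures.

Set 1 − e^(−λt) = 0.99, so t = −ln(0.01)/λ = 4.6052/0.000885 ≈ 5203.58 charge cycles.

5200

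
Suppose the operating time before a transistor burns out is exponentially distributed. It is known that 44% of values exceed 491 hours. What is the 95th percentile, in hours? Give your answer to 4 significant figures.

1792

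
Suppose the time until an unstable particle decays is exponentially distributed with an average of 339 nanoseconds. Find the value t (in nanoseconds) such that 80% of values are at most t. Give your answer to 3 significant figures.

The rate is λ = 1/339 = 0.00294985 per nanosecond.
Set 1 − e^(−λt) = 0.8, so t = −ln(0.2)/λ = 1.6094/0.00294985 ≈ 545.599 nanoseconds.

546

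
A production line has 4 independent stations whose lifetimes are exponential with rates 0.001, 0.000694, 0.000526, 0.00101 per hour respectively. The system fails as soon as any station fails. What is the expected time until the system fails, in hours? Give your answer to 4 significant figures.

The time to first failure is exponential with rate Σλ = 0.001 + 0.000694 + 0.000526 + 0.00101 = 0.00323.
E[min] = 1/Σλ = 1/0.00323 = 309.598 hours.

309.6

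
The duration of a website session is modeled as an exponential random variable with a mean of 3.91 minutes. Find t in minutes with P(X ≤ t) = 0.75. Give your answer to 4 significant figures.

The rate is λ = 1/3.91 = 0.255754 per minute.
Set 1 − e^(−λt) = 0.75, so t = −ln(0.25)/λ = 1.3863/0.255754 ≈ 5.42041 minutes.

5.420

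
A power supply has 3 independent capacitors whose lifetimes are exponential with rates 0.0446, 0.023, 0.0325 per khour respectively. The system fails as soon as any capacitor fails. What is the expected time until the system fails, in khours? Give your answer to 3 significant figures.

9.99

The time to first failure is exponential with rate Σλ = 0.0446 + 0.023 + 0.0325 = 0.1001.
E[min] = 1/Σλ = 1/0.1001 = 9.99001 khours.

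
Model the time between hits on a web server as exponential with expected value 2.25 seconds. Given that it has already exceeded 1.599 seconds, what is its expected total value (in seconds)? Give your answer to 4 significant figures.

3.849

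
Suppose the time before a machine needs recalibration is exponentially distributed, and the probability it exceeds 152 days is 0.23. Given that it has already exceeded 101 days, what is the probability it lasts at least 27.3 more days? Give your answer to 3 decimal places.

0.768

From e^(−λ·152) = 0.23, λ = −ln(0.23)/152 = 0.00966892.
Memoryless: P(X > 101+27.3 | X > 101) = P(X > 27.3) = e^(−0.00966892·27.3) ≈ 0.768.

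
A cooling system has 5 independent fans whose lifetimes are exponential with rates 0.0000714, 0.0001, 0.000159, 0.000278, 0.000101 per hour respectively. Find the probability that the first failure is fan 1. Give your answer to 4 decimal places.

0.1006

The time to first failure is exponential with rate Σλ = 0.0000714 + 0.0001 + 0.000159 + 0.000278 + 0.000101 = 0.0007094.
P(fan 1 first) = λ_1/Σλ = 0.0000714/0.0007094 ≈ 0.1006.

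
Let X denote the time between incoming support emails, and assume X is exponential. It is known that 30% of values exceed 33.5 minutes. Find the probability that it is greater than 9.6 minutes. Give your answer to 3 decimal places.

0.708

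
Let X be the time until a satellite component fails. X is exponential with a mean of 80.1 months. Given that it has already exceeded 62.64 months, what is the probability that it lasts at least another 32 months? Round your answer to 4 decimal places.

0.6707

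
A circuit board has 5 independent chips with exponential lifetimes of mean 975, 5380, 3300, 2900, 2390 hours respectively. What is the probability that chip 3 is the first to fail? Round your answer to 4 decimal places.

Rates: λ_i = 1/mean_i → 0.00102564, 0.000185874, 0.00030303, 0.000344828, 0.00041841; Σλ = 0.00227778.
P(chip 3 first) = λ_3/Σλ = 0.00030303/0.00227778 ≈ 0.1330.

0.1330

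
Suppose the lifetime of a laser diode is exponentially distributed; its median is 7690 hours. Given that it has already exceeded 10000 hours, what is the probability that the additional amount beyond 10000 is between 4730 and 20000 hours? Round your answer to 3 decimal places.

0.488

For an exponential, median = ln(2)/λ, so λ = ln 2 / 7690 = 0.0000901362 per hour.
Memoryless: the residual past 10000 is again Exp(λ).
P(4730 < residual < 20000) = e^(−λ·4730) − e^(−λ·20000) = 0.65289 − 0.16485 ≈ 0.488.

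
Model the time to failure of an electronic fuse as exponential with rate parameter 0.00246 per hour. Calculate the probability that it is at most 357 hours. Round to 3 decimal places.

0.584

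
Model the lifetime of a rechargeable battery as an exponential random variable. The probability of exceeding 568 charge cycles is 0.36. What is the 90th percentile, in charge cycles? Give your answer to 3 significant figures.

e^(−λ·568) = 0.36 ⇒ λ = −ln(0.36)/568 = 0.00179868.
90th percentile: 1 − e^(−λt) = 0.9, t = −ln(0.1)/λ = 1280.15 charge cycles.

1280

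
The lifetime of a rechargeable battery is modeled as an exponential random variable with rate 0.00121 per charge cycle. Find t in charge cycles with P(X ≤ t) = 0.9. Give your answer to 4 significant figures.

1903

Set 1 − e^(−λt) = 0.9, so t = −ln(0.1)/λ = 2.3026/0.00121 ≈ 1902.96 charge cycles.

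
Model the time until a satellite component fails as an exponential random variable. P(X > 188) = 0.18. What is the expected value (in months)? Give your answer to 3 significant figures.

110

e^(−λ·188) = 0.18 ⇒ λ = −ln(0.18)/188 = 0.00912127.
Mean = 1/λ = 109.634 months.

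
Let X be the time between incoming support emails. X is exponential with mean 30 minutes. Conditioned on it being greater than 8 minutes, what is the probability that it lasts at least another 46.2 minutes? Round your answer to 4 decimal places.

The rate is λ = 1/30 = 0.0333333 per minute.
By the memoryless property, P(X > 8+46.2 | X > 8) = P(X > 46.2).
P(X > 46.2) = e^(−1.54) ≈ 0.2144.

0.2144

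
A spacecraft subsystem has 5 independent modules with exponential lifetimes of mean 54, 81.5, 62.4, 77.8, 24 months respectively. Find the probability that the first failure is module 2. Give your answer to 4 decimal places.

0.1211

Rates: λ_i = 1/mean_i → 0.0185185, 0.0122699, 0.0160256, 0.0128535, 0.0416667; Σλ = 0.101334.
P(module 2 first) = λ_2/Σλ = 0.0122699/0.101334 ≈ 0.1211.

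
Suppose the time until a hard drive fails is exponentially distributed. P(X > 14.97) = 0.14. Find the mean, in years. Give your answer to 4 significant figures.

7.614

e^(−λ·14.97) = 0.14 ⇒ λ = −ln(0.14)/14.97 = 0.131337.
Mean = 1/λ = 7.61401 years.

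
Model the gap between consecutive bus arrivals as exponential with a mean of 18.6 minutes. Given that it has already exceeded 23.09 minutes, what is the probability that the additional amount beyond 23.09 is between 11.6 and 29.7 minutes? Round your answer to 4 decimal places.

0.3334

The rate is λ = 1/18.6 = 0.0537634 per minute.
Memoryless: the residual past 23.09 is again Exp(λ).
P(11.6 < residual < 29.7) = e^(−λ·11.6) − e^(−λ·29.7) = 0.53598 − 0.20255 ≈ 0.3334.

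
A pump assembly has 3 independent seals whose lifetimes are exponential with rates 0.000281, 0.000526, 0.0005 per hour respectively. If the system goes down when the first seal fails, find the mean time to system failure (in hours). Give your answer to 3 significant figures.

765

The time to first failure is exponential with rate Σλ = 0.000281 + 0.000526 + 0.0005 = 0.001307.
E[min] = 1/Σλ = 1/0.001307 = 765.111 hours.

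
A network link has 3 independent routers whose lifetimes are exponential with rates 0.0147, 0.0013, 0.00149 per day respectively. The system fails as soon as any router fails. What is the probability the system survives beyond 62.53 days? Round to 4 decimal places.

0.3350

The time to first failure is exponential with rate Σλ = 0.0147 + 0.0013 + 0.00149 = 0.01749.
P(min > 62.53) = e^(−0.01749·62.53) = e^(−1.0936) ≈ 0.3350.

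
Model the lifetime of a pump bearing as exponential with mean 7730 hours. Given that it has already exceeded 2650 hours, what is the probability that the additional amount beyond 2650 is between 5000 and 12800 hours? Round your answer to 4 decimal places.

0.3328

The rate is λ = 1/7730 = 0.000129366 per hour.
Memoryless: the residual past 2650 is again Exp(λ).
P(5000 < residual < 12800) = e^(−λ·5000) − e^(−λ·12800) = 0.52370 − 0.19092 ≈ 0.3328.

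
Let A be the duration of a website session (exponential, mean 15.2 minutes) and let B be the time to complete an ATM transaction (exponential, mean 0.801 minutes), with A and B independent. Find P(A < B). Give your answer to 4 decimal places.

0.0501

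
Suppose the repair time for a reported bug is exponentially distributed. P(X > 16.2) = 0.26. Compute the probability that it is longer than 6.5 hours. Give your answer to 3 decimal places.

0.582

e^(−λ·16.2) = 0.26 ⇒ λ = −ln(0.26)/16.2 = 0.0831527.
P(X > 6.5) = e^(−0.0831527·6.5) = e^(−0.54049) ≈ 0.582.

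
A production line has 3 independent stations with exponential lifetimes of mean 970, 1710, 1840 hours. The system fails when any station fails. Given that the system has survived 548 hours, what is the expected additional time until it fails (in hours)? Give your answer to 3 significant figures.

First-failure rate Σλ = 1/970 + 1/1710 + 1/1840 = 0.0021592.
By memorylessness the expected residual is 1/Σλ = 463.134 hours, regardless of the 548 already elapsed.

463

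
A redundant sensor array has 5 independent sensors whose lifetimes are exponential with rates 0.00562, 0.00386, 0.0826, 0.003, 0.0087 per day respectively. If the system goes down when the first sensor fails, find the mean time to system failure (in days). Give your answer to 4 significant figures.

The time to first failure is exponential with rate Σλ = 0.00562 + 0.00386 + 0.0826 + 0.003 + 0.0087 = 0.10378.
E[min] = 1/Σλ = 1/0.10378 = 9.63577 days.

9.636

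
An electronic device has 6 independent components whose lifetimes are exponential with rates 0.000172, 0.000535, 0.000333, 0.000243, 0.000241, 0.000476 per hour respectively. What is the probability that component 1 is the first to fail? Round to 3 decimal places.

0.086

The time to first failure is exponential with rate Σλ = 0.000172 + 0.000535 + 0.000333 + 0.000243 + 0.000241 + 0.000476 = 0.002.
P(component 1 first) = λ_1/Σλ = 0.000172/0.002 ≈ 0.086.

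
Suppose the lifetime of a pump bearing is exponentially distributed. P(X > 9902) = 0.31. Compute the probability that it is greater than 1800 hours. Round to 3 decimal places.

0.808

e^(−λ·9902) = 0.31 ⇒ λ = −ln(0.31)/9902 = 0.000118277.
P(X > 1800) = e^(−0.000118277·1800) = e^(−0.2129) ≈ 0.808.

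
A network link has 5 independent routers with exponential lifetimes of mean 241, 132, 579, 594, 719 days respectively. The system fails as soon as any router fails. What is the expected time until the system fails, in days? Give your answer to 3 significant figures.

The first failure time is exponential with rate Σλ_i = 1/241 + 1/132 + 1/579 + 1/594 + 1/719 = 0.0165266 per day.
E[min] = 1/Σλ = 1/0.0165266 = 60.5086 days.

60.5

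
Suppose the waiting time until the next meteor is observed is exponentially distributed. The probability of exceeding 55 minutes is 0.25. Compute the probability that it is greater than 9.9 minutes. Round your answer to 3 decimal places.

e^(−λ·55) = 0.25 ⇒ λ = −ln(0.25)/55 = 0.0252054.
P(X > 9.9) = e^(−0.0252054·9.9) = e^(−0.24953) ≈ 0.779.

0.779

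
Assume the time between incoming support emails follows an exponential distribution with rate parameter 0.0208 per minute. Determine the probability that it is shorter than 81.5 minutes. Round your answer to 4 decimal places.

P(X ≤ 81.5) = 1 − e^(−λ·81.5) = 1 − e^(−1.6952) ≈ 0.8164.

0.8164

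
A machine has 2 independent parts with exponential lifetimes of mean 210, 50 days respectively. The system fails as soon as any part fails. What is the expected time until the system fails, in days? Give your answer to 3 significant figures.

The first failure time is exponential with rate Σλ_i = 1/210 + 1/50 = 0.0247619 per day.
E[min] = 1/Σλ = 1/0.0247619 = 40.3846 days.

40.4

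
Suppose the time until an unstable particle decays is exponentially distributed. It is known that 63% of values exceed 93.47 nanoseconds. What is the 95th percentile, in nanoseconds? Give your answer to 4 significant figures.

606.0

e^(−λ·93.47) = 0.63 ⇒ λ = −ln(0.63)/93.47 = 0.00494314.
95th percentile: 1 − e^(−λt) = 0.95, t = −ln(0.05)/λ = 606.038 nanoseconds.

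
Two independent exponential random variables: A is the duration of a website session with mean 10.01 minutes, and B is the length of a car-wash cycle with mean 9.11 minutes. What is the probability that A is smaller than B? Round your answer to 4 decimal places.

λ_1 = 1/10.01 = 0.0999001, λ_2 = 1/9.11 = 0.109769.
For independent exponentials, P(A < B) = λ_1/(λ_1+λ_2) = 0.0999001/0.20967 ≈ 0.4765.

0.4765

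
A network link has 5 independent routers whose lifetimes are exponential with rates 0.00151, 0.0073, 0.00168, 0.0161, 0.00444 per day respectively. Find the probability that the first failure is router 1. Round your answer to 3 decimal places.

The time to first failure is exponential with rate Σλ = 0.00151 + 0.0073 + 0.00168 + 0.0161 + 0.00444 = 0.03103.
P(router 1 first) = λ_1/Σλ = 0.00151/0.03103 ≈ 0.049.

0.049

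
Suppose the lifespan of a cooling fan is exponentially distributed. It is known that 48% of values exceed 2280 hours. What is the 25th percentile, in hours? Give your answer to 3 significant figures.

894

e^(−λ·2280) = 0.48 ⇒ λ = −ln(0.48)/2280 = 0.000321916.
25th percentile: 1 − e^(−λt) = 0.25, t = −ln(0.75)/λ = 893.655 hours.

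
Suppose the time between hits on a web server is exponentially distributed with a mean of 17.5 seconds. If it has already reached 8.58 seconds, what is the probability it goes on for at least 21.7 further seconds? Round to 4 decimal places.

The rate is λ = 1/17.5 = 0.0571429 per second.
P(X > s+t | X > s) = e^(−λ(s+t))/e^(−λs) = e^(−λt), independent of s = 8.58.
P(X > 21.7) = e^(−1.24) ≈ 0.2894.

0.2894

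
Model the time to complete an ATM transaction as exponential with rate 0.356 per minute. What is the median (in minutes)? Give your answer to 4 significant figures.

Set 1 − e^(−λt) = 0.5, so t = −ln(0.5)/λ = 0.69315/0.356 ≈ 1.94704 minutes.

1.947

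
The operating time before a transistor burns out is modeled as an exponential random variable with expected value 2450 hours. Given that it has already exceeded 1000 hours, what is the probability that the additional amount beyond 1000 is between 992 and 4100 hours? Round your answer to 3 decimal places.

The rate is λ = 1/2450 = 0.000408163 per hour.
Memoryless: the residual past 1000 is again Exp(λ).
P(992 < residual < 4100) = e^(−λ·992) − e^(−λ·4100) = 0.66704 − 0.18760 ≈ 0.479.

0.479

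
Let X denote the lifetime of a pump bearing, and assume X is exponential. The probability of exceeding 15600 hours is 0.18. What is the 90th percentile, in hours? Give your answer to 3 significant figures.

20900

e^(−λ·15600) = 0.18 ⇒ λ = −ln(0.18)/15600 = 0.000109923.
90th percentile: 1 − e^(−λt) = 0.9, t = −ln(0.1)/λ = 20947.3 hours.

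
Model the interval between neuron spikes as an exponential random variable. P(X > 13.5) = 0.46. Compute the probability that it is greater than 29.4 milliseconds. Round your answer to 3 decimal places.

0.184

e^(−λ·13.5) = 0.46 ⇒ λ = −ln(0.46)/13.5 = 0.0575207.
P(X > 29.4) = e^(−0.0575207·29.4) = e^(−1.6911) ≈ 0.184.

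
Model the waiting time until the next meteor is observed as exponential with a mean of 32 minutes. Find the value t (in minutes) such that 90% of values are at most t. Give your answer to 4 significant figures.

The rate is λ = 1/32 = 0.03125 per minute.
Set 1 − e^(−λt) = 0.9, so t = −ln(0.1)/λ = 2.3026/0.03125 ≈ 73.6827 minutes.

73.68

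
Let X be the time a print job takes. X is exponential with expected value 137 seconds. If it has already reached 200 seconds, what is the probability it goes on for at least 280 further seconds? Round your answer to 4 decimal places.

0.1295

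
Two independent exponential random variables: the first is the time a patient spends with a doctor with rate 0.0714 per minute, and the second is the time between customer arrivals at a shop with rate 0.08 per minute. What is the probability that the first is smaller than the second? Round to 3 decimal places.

0.472

λ_1 = 0.0714, λ_2 = 0.08.
For independent exponentials, P(the first < the second) = λ_1/(λ_1+λ_2) = 0.0714/0.1514 ≈ 0.472.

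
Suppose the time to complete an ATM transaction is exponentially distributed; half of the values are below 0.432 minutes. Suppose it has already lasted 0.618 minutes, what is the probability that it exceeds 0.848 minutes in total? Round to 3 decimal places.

For an exponential, median = ln(2)/λ, so λ = ln 2 / 0.432 = 1.60451 per minute.
By the memoryless property, P(X > 0.618+0.23 | X > 0.618) = P(X > 0.23).
P(X > 0.23) = e^(−0.36904) ≈ 0.691.

0.691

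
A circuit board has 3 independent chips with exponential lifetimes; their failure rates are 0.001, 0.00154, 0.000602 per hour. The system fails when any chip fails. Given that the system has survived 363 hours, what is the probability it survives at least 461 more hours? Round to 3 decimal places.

0.235

Time to first failure ~ Exp(Σλ) with Σλ = 0.003142.
By memorylessness, P(T > 363+461 | T > 363) = P(T > 461) = e^(−0.003142·461) ≈ 0.235.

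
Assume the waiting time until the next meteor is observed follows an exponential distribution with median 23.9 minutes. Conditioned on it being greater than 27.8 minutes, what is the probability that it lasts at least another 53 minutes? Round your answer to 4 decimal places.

0.2150

For an exponential, median = ln(2)/λ, so λ = ln 2 / 23.9 = 0.029002 per minute.
By the memoryless property, P(X > 27.8+53 | X > 27.8) = P(X > 53).
P(X > 53) = e^(−1.5371) ≈ 0.2150.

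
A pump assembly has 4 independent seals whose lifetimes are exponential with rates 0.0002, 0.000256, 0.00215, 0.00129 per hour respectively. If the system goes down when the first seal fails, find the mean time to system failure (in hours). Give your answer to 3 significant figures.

The time to first failure is exponential with rate Σλ = 0.0002 + 0.000256 + 0.00215 + 0.00129 = 0.003896.
E[min] = 1/Σλ = 1/0.003896 = 256.674 hours.

257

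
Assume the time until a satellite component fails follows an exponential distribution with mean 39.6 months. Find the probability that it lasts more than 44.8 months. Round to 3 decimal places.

0.323

The rate is λ = 1/39.6 = 0.0252525 per month.
P(X > 44.8) = e^(−λ·44.8) = e^(−1.1313) ≈ 0.323.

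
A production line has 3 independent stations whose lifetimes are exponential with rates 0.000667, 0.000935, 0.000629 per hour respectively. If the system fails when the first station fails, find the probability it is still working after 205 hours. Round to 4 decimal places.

0.6330

The time to first failure is exponential with rate Σλ = 0.000667 + 0.000935 + 0.000629 = 0.002231.
P(min > 205) = e^(−0.002231·205) = e^(−0.45735) ≈ 0.6330.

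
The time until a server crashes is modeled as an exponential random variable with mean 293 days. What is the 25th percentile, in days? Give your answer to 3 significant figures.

The rate is λ = 1/293 = 0.00341297 per day.
Set 1 − e^(−λt) = 0.25, so t = −ln(0.75)/λ = 0.28768/0.00341297 ≈ 84.2908 days.

84.3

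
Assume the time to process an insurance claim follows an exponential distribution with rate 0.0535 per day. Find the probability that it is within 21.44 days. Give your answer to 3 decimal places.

P(X ≤ 21.44) = 1 − e^(−λ·21.44) = 1 − e^(−1.147) ≈ 0.682.

0.682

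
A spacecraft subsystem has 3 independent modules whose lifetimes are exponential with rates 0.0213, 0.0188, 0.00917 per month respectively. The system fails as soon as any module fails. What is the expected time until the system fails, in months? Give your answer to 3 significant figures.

20.3

The time to first failure is exponential with rate Σλ = 0.0213 + 0.0188 + 0.00917 = 0.04927.
E[min] = 1/Σλ = 1/0.04927 = 20.2963 months.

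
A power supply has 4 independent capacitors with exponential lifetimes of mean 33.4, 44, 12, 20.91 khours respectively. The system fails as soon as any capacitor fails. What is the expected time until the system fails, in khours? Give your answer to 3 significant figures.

The first failure time is exponential with rate Σλ_i = 1/33.4 + 1/44 + 1/12 + 1/20.91 = 0.183825 per khour.
E[min] = 1/Σλ = 1/0.183825 = 5.43996 khours.

5.44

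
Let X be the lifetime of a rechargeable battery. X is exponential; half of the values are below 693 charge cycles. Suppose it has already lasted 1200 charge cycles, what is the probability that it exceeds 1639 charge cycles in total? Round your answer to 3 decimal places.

0.645

For an exponential, median = ln(2)/λ, so λ = ln 2 / 693 = 0.00100021 per charge cycle.
The exponential is memoryless, so the remaining time is again Exp(λ): the condition X > 1200 is irrelevant.
P(X > 439) = e^(−0.43909) ≈ 0.645.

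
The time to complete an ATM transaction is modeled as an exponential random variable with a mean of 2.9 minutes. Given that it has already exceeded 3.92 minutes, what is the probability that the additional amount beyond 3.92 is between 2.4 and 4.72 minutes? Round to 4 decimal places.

The rate is λ = 1/2.9 = 0.344828 per minute.
Memoryless: the residual past 3.92 is again Exp(λ).
P(2.4 < residual < 4.72) = e^(−λ·2.4) − e^(−λ·4.72) = 0.43710 − 0.19640 ≈ 0.2407.

0.2407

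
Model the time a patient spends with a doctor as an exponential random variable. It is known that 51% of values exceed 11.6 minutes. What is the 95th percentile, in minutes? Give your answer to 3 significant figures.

51.6

e^(−λ·11.6) = 0.51 ⇒ λ = −ln(0.51)/11.6 = 0.0580469.
95th percentile: 1 − e^(−λt) = 0.95, t = −ln(0.05)/λ = 51.6088 minutes.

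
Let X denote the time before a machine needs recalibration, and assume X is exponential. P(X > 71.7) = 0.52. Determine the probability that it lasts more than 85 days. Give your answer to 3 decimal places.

e^(−λ·71.7) = 0.52 ⇒ λ = −ln(0.52)/71.7 = 0.00912031.
P(X > 85) = e^(−0.00912031·85) = e^(−0.77523) ≈ 0.461.

0.461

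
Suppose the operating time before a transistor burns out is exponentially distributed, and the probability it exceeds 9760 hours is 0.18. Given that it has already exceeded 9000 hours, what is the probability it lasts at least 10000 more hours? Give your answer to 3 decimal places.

0.173

From e^(−λ·9760) = 0.18, λ = −ln(0.18)/9760 = 0.000175697.
Memoryless: P(X > 9000+10000 | X > 9000) = P(X > 10000) = e^(−0.000175697·10000) ≈ 0.173.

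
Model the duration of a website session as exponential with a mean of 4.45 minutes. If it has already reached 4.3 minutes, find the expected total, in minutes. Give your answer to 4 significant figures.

8.750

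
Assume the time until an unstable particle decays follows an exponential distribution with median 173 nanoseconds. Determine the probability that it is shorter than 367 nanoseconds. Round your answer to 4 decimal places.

0.7702

For an exponential, median = ln(2)/λ, so λ = ln 2 / 173 = 0.00400663 per nanosecond.
P(X ≤ 367) = 1 − e^(−λ·367) = 1 − e^(−1.4704) ≈ 0.7702.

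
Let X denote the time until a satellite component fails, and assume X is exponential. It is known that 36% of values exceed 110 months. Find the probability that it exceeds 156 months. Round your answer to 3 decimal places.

e^(−λ·110) = 0.36 ⇒ λ = −ln(0.36)/110 = 0.00928774.
P(X > 156) = e^(−0.00928774·156) = e^(−1.4489) ≈ 0.235.

0.235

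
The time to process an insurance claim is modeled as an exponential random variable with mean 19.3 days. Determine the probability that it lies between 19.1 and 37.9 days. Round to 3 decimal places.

0.231

The rate is λ = 1/19.3 = 0.0518135 per day.
P(19.1 < X < 37.9) = e^(−λ·19.1) − e^(−λ·37.9) = 0.37171 − 0.14033 ≈ 0.231.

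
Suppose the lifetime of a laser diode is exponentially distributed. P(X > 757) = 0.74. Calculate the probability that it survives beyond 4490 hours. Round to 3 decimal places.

e^(−λ·757) = 0.74 ⇒ λ = −ln(0.74)/757 = 0.000397761.
P(X > 4490) = e^(−0.000397761·4490) = e^(−1.7859) ≈ 0.168.

0.168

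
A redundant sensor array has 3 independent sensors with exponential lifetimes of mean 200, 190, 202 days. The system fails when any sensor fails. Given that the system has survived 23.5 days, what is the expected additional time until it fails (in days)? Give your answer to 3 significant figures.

65.7

First-failure rate Σλ = 1/200 + 1/190 + 1/202 = 0.0152137.
By memorylessness the expected residual is 1/Σλ = 65.7304 days, regardless of the 23.5 already elapsed.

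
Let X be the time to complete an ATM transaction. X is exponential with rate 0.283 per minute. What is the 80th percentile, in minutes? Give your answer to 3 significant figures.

5.69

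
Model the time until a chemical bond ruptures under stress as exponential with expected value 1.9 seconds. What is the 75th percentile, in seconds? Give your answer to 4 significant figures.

2.634

The rate is λ = 1/1.9 = 0.526316 per second.
Set 1 − e^(−λt) = 0.75, so t = −ln(0.25)/λ = 1.3863/0.526316 ≈ 2.63396 seconds.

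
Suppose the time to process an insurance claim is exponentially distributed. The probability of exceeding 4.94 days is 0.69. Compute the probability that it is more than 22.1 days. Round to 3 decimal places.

0.190

e^(−λ·4.94) = 0.69 ⇒ λ = −ln(0.69)/4.94 = 0.0751141.
P(X > 22.1) = e^(−0.0751141·22.1) = e^(−1.66) ≈ 0.190.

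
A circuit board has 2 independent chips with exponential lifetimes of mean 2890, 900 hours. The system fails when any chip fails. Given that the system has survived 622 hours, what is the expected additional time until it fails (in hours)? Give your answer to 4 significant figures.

686.3

First-failure rate Σλ = 1/2890 + 1/900 = 0.00145713.
By memorylessness the expected residual is 1/Σλ = 686.28 hours, regardless of the 622 already elapsed.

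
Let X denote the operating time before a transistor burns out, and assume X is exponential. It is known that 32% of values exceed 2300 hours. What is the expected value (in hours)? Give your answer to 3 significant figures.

2020

e^(−λ·2300) = 0.32 ⇒ λ = −ln(0.32)/2300 = 0.000495406.
Mean = 1/λ = 2018.55 hours.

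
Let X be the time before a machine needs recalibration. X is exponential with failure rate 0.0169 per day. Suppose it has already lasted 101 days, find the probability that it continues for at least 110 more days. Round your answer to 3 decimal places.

0.156

By the memoryless property, P(X > 101+110 | X > 101) = P(X > 110).
P(X > 110) = e^(−1.859) ≈ 0.156.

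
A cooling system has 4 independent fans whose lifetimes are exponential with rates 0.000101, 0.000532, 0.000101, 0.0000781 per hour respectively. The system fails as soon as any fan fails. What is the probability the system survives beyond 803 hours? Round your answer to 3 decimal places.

0.521

The time to first failure is exponential with rate Σλ = 0.000101 + 0.000532 + 0.000101 + 0.0000781 = 0.0008121.
P(min > 803) = e^(−0.0008121·803) = e^(−0.65212) ≈ 0.521.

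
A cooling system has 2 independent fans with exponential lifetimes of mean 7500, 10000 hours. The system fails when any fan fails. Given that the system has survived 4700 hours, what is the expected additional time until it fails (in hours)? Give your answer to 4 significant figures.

4286

First-failure rate Σλ = 1/7500 + 1/10000 = 0.000233333.
By memorylessness the expected residual is 1/Σλ = 4285.71 hours, regardless of the 4700 already elapsed.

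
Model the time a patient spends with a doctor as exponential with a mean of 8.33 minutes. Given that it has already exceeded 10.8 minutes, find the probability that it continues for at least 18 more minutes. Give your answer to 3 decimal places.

The rate is λ = 1/8.33 = 0.120048 per minute.
By the memoryless property, P(X > 10.8+18 | X > 10.8) = P(X > 18).
P(X > 18) = e^(−2.1609) ≈ 0.115.

0.115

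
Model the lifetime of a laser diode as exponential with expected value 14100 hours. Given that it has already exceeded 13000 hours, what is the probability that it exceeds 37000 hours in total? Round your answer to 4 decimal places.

The rate is λ = 1/14100 = 0.000070922 per hour.
The exponential is memoryless, so the remaining time is again Exp(λ): the condition X > 13000 is irrelevant.
P(X > 24000) = e^(−1.7021) ≈ 0.1823.

0.1823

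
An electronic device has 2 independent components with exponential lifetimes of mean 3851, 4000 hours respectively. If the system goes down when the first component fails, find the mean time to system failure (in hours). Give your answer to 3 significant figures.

The first failure time is exponential with rate Σλ_i = 1/3851 + 1/4000 = 0.000509673 per hour.
E[min] = 1/Σλ = 1/0.000509673 = 1962.04 hours.

1960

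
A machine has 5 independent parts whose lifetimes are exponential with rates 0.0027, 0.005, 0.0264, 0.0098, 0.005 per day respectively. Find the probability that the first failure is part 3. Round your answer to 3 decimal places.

The time to first failure is exponential with rate Σλ = 0.0027 + 0.005 + 0.0264 + 0.0098 + 0.005 = 0.0489.
P(part 3 first) = λ_3/Σλ = 0.0264/0.0489 ≈ 0.540.

0.540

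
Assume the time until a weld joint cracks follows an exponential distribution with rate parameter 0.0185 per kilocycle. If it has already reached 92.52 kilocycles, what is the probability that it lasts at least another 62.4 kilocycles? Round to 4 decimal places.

0.3152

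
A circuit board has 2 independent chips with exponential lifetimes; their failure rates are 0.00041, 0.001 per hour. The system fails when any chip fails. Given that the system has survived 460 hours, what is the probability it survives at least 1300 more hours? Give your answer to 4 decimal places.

Time to first failure ~ Exp(Σλ) with Σλ = 0.00141.
By memorylessness, P(T > 460+1300 | T > 460) = P(T > 1300) = e^(−0.00141·1300) ≈ 0.1599.

0.1599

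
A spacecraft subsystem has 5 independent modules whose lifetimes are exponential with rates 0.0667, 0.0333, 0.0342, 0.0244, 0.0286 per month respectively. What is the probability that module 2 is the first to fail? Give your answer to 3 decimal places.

0.178

The time to first failure is exponential with rate Σλ = 0.0667 + 0.0333 + 0.0342 + 0.0244 + 0.0286 = 0.1872.
P(module 2 first) = λ_2/Σλ = 0.0333/0.1872 ≈ 0.178.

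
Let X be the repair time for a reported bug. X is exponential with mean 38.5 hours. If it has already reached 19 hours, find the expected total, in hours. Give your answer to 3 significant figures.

The rate is λ = 1/38.5 = 0.025974 per hour.
By memorylessness, E[X | X > 19] = 19 + 1/λ = 19 + 38.5 = 57.5 hours.

57.5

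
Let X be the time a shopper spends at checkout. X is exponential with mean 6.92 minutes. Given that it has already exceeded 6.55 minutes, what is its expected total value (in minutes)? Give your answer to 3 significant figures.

13.5

The rate is λ = 1/6.92 = 0.144509 per minute.
By memorylessness, E[X | X > 6.55] = 6.55 + 1/λ = 6.55 + 6.92 = 13.47 minutes.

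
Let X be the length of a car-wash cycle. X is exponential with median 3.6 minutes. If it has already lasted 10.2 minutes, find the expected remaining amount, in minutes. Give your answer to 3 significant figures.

For an exponential, median = ln(2)/λ, so λ = ln 2 / 3.6 = 0.192541 per minute.
By memorylessness, the remaining amount past any threshold is again Exp(λ) with mean 1/λ = 5.1937 minutes.

5.19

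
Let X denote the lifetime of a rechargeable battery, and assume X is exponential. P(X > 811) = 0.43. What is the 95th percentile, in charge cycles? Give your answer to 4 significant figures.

2879

e^(−λ·811) = 0.43 ⇒ λ = −ln(0.43)/811 = 0.00104065.
95th percentile: 1 − e^(−λt) = 0.95, t = −ln(0.05)/λ = 2878.7 charge cycles.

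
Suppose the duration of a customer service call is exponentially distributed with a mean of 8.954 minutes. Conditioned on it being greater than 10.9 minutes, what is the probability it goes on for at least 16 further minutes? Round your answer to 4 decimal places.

0.1675

The rate is λ = 1/8.954 = 0.111682 per minute.
The exponential is memoryless, so the remaining time is again Exp(λ): the condition X > 10.9 is irrelevant.
P(X > 16) = e^(−1.7869) ≈ 0.1675.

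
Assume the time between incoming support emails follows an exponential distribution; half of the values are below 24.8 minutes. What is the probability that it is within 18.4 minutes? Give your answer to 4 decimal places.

For an exponential, median = ln(2)/λ, so λ = ln 2 / 24.8 = 0.0279495 per minute.
P(X ≤ 18.4) = 1 − e^(−λ·18.4) = 1 − e^(−0.51427) ≈ 0.4021.

0.4021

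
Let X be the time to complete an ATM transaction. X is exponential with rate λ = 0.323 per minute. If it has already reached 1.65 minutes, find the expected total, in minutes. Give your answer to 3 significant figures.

By memorylessness, E[X | X > 1.65] = 1.65 + 1/λ = 1.65 + 3.09598 = 4.74598 minutes.

4.75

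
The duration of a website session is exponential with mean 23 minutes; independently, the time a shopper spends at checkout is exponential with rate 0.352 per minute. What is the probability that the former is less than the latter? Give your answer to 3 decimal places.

0.110

λ_1 = 1/23 = 0.0434783, λ_2 = 0.352.
For independent exponentials, P(the former < the latter) = λ_1/(λ_1+λ_2) = 0.0434783/0.395478 ≈ 0.110.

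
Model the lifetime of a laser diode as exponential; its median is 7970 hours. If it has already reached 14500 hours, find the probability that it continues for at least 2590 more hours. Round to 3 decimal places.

0.798

For an exponential, median = ln(2)/λ, so λ = ln 2 / 7970 = 0.0000869695 per hour.
By the memoryless property, P(X > 14500+2590 | X > 14500) = P(X > 2590).
P(X > 2590) = e^(−0.22525) ≈ 0.798.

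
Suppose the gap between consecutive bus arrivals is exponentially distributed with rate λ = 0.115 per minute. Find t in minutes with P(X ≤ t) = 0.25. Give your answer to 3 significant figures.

2.50

Set 1 − e^(−λt) = 0.25, so t = −ln(0.75)/λ = 0.28768/0.115 ≈ 2.50158 minutes.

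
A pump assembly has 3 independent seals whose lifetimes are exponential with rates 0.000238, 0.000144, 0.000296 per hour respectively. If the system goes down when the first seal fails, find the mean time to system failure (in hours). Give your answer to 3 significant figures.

The time to first failure is exponential with rate Σλ = 0.000238 + 0.000144 + 0.000296 = 0.000678.
E[min] = 1/Σλ = 1/0.000678 = 1474.93 hours.

1470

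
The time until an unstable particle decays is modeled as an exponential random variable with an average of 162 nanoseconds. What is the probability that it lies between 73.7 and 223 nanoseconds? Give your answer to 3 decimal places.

0.382

The rate is λ = 1/162 = 0.00617284 per nanosecond.
P(73.7 < X < 223) = e^(−λ·73.7) − e^(−λ·223) = 0.63449 − 0.25245 ≈ 0.382.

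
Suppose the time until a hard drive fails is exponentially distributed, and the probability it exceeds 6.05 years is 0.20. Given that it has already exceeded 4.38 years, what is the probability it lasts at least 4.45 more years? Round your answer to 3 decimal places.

0.306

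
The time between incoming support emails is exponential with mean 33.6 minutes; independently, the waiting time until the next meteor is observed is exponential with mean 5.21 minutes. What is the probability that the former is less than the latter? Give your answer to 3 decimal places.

0.134

λ_1 = 1/33.6 = 0.0297619, λ_2 = 1/5.21 = 0.191939.
For independent exponentials, P(the former < the latter) = λ_1/(λ_1+λ_2) = 0.0297619/0.2217 ≈ 0.134.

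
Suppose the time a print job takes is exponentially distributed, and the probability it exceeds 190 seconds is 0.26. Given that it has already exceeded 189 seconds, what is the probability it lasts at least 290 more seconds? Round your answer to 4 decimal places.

0.1280

From e^(−λ·190) = 0.26, λ = −ln(0.26)/190 = 0.00708986.
Memoryless: P(X > 189+290 | X > 189) = P(X > 290) = e^(−0.00708986·290) ≈ 0.1280.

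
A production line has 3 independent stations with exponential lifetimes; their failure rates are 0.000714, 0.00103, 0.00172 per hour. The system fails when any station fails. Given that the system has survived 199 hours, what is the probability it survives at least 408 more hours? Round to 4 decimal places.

0.2433

Time to first failure ~ Exp(Σλ) with Σλ = 0.003464.
By memorylessness, P(T > 199+408 | T > 199) = P(T > 408) = e^(−0.003464·408) ≈ 0.2433.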